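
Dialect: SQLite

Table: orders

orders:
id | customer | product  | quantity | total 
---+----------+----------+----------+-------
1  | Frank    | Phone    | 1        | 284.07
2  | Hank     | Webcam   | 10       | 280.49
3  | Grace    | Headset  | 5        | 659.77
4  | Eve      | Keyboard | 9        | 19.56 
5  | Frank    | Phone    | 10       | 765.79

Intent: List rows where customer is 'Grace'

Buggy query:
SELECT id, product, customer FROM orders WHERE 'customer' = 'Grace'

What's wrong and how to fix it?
Bug: 'customer' in single quotes is a string literal, not the column; the comparison is literal-vs-literal and never true

Fix: Remove the quotes around the column name (or use double quotes for an identifier)

Corrected query:
SELECT id, product, customer FROM orders WHERE customer = 'Grace'

Result:
id | product | customer
---+---------+---------
3  | Headset | Grace   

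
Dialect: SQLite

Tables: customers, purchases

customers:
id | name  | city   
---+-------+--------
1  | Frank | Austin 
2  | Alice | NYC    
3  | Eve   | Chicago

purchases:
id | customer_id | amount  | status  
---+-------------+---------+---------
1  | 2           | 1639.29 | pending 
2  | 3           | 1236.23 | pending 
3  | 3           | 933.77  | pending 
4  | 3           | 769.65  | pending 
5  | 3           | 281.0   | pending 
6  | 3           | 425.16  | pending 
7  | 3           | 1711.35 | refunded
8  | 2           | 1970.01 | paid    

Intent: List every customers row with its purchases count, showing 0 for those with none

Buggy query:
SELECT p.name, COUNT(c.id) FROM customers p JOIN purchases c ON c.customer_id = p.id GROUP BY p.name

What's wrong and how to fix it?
Bug: An inner join excludes parents with zero children

Fix: Switch to LEFT JOIN to retain unmatched parent rows

Corrected query:
SELECT p.name, COUNT(c.id) FROM customers p LEFT JOIN purchases c ON c.customer_id = p.id GROUP BY p.name

Result:
name  | COUNT(c.id)
------+------------
Alice | 2          
Eve   | 6          
Frank | 0          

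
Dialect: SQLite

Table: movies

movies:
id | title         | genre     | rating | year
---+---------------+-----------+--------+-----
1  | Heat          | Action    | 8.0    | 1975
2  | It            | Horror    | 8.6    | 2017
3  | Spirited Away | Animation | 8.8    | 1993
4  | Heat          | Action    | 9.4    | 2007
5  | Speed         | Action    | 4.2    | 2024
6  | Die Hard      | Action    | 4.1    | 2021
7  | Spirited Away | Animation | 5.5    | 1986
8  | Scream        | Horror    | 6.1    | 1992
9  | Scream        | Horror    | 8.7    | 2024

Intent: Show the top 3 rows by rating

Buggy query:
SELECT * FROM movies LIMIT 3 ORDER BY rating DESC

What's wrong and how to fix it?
Bug: ORDER BY cannot follow LIMIT; LIMIT is the final clause

Fix: Sort with ORDER BY, then apply LIMIT

Corrected query:
SELECT * FROM movies ORDER BY rating DESC LIMIT 3

Result:
id | title         | genre     | rating | year
---+---------------+-----------+--------+-----
4  | Heat          | Action    | 9.4    | 2007
3  | Spirited Away | Animation | 8.8    | 1993
9  | Scream        | Horror    | 8.7    | 2024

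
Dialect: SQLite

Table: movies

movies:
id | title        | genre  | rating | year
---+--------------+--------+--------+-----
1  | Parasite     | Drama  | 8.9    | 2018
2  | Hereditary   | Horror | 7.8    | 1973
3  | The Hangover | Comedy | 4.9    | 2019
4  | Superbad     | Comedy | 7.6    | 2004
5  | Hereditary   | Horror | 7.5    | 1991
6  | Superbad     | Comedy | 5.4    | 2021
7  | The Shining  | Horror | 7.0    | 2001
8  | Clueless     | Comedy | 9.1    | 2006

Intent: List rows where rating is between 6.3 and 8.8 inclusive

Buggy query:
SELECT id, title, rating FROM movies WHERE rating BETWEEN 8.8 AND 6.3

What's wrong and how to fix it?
Bug: BETWEEN expects the lower bound first; with 8.8 AND 6.3 the range is empty

Fix: Swap the bounds so the smaller value comes first

Corrected query:
SELECT id, title, rating FROM movies WHERE rating BETWEEN 6.3 AND 8.8

Result:
id | title       | rating
---+-------------+-------
2  | Hereditary  | 7.8   
4  | Superbad    | 7.6   
5  | Hereditary  | 7.5   
7  | The Shining | 7     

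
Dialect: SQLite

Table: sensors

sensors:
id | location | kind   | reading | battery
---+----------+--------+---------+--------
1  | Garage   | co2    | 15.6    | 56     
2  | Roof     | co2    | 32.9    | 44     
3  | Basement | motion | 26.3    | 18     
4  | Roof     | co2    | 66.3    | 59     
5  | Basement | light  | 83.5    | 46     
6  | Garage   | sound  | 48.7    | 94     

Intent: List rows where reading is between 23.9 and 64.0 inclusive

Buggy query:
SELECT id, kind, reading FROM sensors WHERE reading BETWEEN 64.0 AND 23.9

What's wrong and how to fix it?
Bug: The bounds are reversed; BETWEEN a AND b requires a <= b to match anything

Fix: Write BETWEEN 23.9 AND 64.0

Corrected query:
SELECT id, kind, reading FROM sensors WHERE reading BETWEEN 23.9 AND 64.0

Result:
id | kind   | reading
---+--------+--------
2  | co2    | 32.9   
3  | motion | 26.3   
6  | sound  | 48.7   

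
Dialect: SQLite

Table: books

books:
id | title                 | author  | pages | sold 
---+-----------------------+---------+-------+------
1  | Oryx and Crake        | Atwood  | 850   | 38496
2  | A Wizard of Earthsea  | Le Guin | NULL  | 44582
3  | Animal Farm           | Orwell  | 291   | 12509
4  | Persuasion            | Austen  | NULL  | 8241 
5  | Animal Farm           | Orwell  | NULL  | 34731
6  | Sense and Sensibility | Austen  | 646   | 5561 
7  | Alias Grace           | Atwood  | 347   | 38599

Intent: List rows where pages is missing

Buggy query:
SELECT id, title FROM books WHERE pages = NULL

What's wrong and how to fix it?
Bug: '= NULL' is always unknown in SQL three-valued logic, so no rows match

Fix: Replace '= NULL' with 'IS NULL'

Corrected query:
SELECT id, title FROM books WHERE pages IS NULL

Result:
id | title               
---+---------------------
2  | A Wizard of Earthsea
4  | Persuasion          
5  | Animal Farm         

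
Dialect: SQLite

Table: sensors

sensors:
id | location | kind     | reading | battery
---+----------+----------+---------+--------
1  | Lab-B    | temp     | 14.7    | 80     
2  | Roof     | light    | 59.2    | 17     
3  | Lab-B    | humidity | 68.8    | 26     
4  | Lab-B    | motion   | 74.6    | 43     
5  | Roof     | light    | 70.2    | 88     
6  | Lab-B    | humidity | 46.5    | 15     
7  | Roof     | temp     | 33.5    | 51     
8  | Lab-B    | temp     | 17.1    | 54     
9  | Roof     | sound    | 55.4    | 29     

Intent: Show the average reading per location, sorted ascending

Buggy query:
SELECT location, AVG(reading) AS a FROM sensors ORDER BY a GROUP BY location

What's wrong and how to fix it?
Bug: GROUP BY must precede ORDER BY

Fix: Reorder: SELECT … FROM … GROUP BY … ORDER BY …

Corrected query:
SELECT location, AVG(reading) AS a FROM sensors GROUP BY location ORDER BY a

Result:
location | a     
---------+-------
Lab-B    | 44.34 
Roof     | 54.575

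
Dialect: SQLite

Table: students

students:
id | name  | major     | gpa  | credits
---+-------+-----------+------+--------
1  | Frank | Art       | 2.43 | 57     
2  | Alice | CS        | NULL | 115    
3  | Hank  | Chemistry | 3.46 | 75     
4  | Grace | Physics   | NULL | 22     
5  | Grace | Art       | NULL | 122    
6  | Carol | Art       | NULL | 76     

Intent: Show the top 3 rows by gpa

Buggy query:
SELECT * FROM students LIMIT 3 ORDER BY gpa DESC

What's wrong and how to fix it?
Bug: ORDER BY cannot follow LIMIT; LIMIT is the final clause

Fix: Sort with ORDER BY, then apply LIMIT

Corrected query:
SELECT * FROM students ORDER BY gpa DESC LIMIT 3

Result:
id | name  | major     | gpa  | credits
---+-------+-----------+------+--------
3  | Hank  | Chemistry | 3.46 | 75     
1  | Frank | Art       | 2.43 | 57     
2  | Alice | CS        | NULL | 115    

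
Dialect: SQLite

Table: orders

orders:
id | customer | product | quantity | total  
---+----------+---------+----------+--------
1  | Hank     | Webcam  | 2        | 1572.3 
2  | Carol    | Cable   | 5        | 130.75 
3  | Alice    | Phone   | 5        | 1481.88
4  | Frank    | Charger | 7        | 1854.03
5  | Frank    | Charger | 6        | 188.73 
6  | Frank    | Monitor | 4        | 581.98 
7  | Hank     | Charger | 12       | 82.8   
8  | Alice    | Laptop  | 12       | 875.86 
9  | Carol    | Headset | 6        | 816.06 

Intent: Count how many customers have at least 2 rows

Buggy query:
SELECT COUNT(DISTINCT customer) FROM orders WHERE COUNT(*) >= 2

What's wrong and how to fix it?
Bug: WHERE filters individual rows, not groups, so a group-level COUNT is invalid there

Fix: Group first with HAVING COUNT(*) >= 2, then COUNT the resulting groups

Corrected query:
SELECT COUNT(*) FROM (SELECT customer FROM orders GROUP BY customer HAVING COUNT(*) >= 2)

Result:
COUNT(*)
--------
4       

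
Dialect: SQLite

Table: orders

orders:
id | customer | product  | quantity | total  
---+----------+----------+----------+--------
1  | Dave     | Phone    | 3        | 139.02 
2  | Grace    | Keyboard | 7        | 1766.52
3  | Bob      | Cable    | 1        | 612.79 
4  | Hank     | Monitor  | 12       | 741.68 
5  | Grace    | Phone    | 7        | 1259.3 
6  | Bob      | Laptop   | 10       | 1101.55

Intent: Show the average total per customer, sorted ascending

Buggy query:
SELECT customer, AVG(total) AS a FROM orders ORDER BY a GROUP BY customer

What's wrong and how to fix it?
Bug: GROUP BY must precede ORDER BY

Fix: Move ORDER BY to the end, after GROUP BY

Corrected query:
SELECT customer, AVG(total) AS a FROM orders GROUP BY customer ORDER BY a

Result:
customer | a      
---------+--------
Dave     | 139.02 
Hank     | 741.68 
Bob      | 857.17 
Grace    | 1512.91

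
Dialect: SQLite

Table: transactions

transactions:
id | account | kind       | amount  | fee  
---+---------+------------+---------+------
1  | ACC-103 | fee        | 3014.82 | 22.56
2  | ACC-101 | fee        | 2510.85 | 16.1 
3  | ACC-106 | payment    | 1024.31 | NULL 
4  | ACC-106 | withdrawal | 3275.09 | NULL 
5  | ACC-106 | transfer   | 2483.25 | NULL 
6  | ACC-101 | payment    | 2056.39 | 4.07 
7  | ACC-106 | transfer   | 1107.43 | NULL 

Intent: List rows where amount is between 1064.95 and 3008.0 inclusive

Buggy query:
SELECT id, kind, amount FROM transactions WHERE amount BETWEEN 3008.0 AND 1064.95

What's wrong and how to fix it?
Bug: BETWEEN expects the lower bound first; with 3008.0 AND 1064.95 the range is empty

Fix: Swap the bounds so the smaller value comes first

Corrected query:
SELECT id, kind, amount FROM transactions WHERE amount BETWEEN 1064.95 AND 3008.0

Result:
id | kind     | amount 
---+----------+--------
2  | fee      | 2510.85
5  | transfer | 2483.25
6  | payment  | 2056.39
7  | transfer | 1107.43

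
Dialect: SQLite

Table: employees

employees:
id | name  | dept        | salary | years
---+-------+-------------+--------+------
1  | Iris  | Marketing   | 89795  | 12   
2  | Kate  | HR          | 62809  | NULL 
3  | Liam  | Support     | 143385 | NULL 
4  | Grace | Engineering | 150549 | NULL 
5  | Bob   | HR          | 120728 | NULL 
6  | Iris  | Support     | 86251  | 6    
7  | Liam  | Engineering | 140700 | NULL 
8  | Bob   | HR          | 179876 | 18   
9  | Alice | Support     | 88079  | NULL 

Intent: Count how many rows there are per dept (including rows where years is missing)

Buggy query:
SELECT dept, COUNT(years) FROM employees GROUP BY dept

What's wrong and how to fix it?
Bug: COUNT(years) skips NULLs, so groups with missing years are undercounted

Fix: Use COUNT(*) to count all rows regardless of NULL

Corrected query:
SELECT dept, COUNT(*) FROM employees GROUP BY dept

Result:
dept        | COUNT(*)
------------+---------
Engineering | 2       
HR          | 3       
Marketing   | 1       
Support     | 3       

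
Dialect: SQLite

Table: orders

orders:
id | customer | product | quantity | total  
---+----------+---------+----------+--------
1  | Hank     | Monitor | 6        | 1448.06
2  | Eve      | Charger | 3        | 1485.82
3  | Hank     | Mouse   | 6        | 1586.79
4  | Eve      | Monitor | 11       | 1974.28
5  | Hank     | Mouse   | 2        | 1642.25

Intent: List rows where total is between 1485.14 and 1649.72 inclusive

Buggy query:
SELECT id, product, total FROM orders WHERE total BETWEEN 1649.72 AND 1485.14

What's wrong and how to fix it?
Bug: BETWEEN expects the lower bound first; with 1649.72 AND 1485.14 the range is empty

Fix: Write BETWEEN 1485.14 AND 1649.72

Corrected query:
SELECT id, product, total FROM orders WHERE total BETWEEN 1485.14 AND 1649.72

Result:
id | product | total  
---+---------+--------
2  | Charger | 1485.82
3  | Mouse   | 1586.79
5  | Mouse   | 1642.25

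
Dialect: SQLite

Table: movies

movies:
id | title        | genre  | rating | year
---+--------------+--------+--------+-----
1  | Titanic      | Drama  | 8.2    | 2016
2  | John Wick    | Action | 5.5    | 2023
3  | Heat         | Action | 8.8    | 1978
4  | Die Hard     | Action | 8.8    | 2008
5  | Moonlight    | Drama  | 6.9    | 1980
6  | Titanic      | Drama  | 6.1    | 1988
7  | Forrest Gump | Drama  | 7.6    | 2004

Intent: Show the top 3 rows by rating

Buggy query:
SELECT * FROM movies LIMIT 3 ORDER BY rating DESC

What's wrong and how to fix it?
Bug: ORDER BY cannot follow LIMIT; LIMIT is the final clause

Fix: Swap the clauses: ORDER BY first, then LIMIT

Corrected query:
SELECT * FROM movies ORDER BY rating DESC LIMIT 3

Result:
id | title    | genre  | rating | year
---+----------+--------+--------+-----
3  | Heat     | Action | 8.8    | 1978
4  | Die Hard | Action | 8.8    | 2008
1  | Titanic  | Drama  | 8.2    | 2016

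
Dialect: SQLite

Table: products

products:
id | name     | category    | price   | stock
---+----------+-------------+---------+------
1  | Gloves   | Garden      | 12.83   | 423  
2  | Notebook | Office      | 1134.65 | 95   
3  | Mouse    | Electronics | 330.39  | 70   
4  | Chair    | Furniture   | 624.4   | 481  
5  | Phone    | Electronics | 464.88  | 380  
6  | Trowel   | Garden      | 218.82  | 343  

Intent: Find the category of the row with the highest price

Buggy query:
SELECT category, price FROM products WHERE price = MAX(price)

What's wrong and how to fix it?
Bug: MAX(price) is an aggregate and cannot be used directly in WHERE

Fix: Use a subquery: WHERE price = (SELECT MAX(price) FROM products)

Corrected query:
SELECT category, price FROM products WHERE price = (SELECT MAX(price) FROM products)

Result:
category | price  
---------+--------
Office   | 1134.65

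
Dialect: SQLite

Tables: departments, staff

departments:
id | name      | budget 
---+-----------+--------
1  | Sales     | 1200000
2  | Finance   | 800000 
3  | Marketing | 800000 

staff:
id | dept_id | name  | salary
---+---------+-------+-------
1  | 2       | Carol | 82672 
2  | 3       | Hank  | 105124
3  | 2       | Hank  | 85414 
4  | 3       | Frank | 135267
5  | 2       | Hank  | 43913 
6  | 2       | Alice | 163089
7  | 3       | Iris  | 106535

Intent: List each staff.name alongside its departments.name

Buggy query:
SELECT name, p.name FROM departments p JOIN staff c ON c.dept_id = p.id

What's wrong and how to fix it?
Bug: Both tables have a 'name' column; the unqualified reference is ambiguous

Fix: Prefix ambiguous columns with the table alias

Corrected query:
SELECT c.name, p.name FROM departments p JOIN staff c ON c.dept_id = p.id

Result:
name  | name     
------+----------
Carol | Finance  
Hank  | Marketing
Hank  | Finance  
Frank | Marketing
Hank  | Finance  
Alice | Finance  
Iris  | Marketing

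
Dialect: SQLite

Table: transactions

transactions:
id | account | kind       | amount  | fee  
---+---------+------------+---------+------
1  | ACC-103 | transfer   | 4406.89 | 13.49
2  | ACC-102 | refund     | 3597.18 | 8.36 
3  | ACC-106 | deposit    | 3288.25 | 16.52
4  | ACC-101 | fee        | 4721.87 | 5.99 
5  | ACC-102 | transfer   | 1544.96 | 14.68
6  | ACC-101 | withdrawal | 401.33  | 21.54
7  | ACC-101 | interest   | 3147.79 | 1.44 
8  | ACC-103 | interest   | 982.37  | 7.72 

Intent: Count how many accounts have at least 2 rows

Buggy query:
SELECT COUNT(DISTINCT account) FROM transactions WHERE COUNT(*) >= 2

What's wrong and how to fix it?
Bug: WHERE filters individual rows, not groups, so a group-level COUNT is invalid there

Fix: Use a subquery that GROUPs and filters with HAVING, then count its rows

Corrected query:
SELECT COUNT(*) FROM (SELECT account FROM transactions GROUP BY account HAVING COUNT(*) >= 2)

Result:
COUNT(*)
--------
3       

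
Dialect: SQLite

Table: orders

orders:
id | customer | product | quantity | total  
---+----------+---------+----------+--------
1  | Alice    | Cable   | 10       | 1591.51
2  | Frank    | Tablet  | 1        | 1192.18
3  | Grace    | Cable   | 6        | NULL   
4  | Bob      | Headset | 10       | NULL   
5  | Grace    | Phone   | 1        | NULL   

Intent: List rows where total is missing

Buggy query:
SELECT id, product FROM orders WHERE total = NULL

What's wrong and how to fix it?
Bug: Comparing to NULL with '=' never matches; NULL = NULL is unknown, not true

Fix: Replace '= NULL' with 'IS NULL'

Corrected query:
SELECT id, product FROM orders WHERE total IS NULL

Result:
id | product
---+--------
3  | Cable  
4  | Headset
5  | Phone  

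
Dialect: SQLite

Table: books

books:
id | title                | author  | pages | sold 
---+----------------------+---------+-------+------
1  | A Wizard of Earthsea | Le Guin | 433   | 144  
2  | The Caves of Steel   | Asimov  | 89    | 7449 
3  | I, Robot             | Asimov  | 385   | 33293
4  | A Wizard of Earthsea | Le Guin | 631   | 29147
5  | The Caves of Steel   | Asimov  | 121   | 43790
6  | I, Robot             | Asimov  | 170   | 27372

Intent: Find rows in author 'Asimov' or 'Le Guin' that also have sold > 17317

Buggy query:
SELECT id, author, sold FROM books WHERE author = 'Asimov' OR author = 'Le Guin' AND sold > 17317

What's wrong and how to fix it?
Bug: Without parentheses, AND is evaluated before OR, so the sold filter only applies to the 'Le Guin' branch

Fix: Add parentheses around the OR so the AND applies to both alternatives

Corrected query:
SELECT id, author, sold FROM books WHERE (author = 'Asimov' OR author = 'Le Guin') AND sold > 17317

Result:
id | author  | sold 
---+---------+------
3  | Asimov  | 33293
4  | Le Guin | 29147
5  | Asimov  | 43790
6  | Asimov  | 27372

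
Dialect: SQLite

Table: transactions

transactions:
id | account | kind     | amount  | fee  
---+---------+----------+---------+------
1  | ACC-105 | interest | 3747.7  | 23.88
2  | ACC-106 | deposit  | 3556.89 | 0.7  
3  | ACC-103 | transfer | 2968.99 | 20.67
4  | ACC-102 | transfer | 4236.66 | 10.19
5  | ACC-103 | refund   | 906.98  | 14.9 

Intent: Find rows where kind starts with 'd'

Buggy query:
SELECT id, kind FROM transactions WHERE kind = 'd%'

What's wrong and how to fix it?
Bug: '=' compares the literal string including the % character; pattern matching needs LIKE

Fix: Use LIKE for wildcard pattern matching

Corrected query:
SELECT id, kind FROM transactions WHERE kind LIKE 'd%'

Result:
id | kind   
---+--------
2  | deposit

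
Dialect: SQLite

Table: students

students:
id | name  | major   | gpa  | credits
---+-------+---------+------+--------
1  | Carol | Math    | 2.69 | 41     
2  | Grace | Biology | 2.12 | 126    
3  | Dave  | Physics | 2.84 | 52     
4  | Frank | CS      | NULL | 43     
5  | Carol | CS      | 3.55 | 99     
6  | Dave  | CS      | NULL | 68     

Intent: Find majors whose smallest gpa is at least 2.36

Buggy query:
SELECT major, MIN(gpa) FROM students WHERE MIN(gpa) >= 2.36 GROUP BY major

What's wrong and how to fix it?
Bug: MIN() in WHERE is a misuse of aggregate

Fix: Replace WHERE with HAVING after the GROUP BY

Corrected query:
SELECT major, MIN(gpa) FROM students GROUP BY major HAVING MIN(gpa) >= 2.36

Result:
major   | MIN(gpa)
--------+---------
CS      | 3.55    
Math    | 2.69    
Physics | 2.84    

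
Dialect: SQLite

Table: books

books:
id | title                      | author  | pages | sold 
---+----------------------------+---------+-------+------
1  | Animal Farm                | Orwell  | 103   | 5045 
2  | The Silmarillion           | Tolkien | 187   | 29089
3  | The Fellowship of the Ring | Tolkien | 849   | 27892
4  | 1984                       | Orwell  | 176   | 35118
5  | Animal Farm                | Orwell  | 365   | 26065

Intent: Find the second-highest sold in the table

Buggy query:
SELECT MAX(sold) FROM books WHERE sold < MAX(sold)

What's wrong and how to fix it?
Bug: MAX(sold) on the right of the comparison is an aggregate-in-WHERE error

Fix: Put the inner MAX in a scalar subquery

Corrected query:
SELECT MAX(sold) FROM books WHERE sold < (SELECT MAX(sold) FROM books)

Result:
MAX(sold)
---------
29089    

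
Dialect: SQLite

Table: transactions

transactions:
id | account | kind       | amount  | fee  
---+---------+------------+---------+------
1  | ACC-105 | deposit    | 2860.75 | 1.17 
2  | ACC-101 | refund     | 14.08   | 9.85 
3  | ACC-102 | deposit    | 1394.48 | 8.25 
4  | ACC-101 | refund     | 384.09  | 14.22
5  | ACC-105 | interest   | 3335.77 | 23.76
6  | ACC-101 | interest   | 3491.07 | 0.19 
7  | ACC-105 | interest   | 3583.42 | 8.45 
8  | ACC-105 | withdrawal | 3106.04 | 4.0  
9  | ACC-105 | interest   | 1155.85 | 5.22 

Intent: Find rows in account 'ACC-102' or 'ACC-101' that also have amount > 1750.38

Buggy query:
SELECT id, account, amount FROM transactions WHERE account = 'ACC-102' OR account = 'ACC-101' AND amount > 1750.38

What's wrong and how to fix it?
Bug: Without parentheses, AND is evaluated before OR, so the amount filter only applies to the 'ACC-101' branch

Fix: Add parentheses around the OR so the AND applies to both alternatives

Corrected query:
SELECT id, account, amount FROM transactions WHERE (account = 'ACC-102' OR account = 'ACC-101') AND amount > 1750.38

Result:
id | account | amount 
---+---------+--------
6  | ACC-101 | 3491.07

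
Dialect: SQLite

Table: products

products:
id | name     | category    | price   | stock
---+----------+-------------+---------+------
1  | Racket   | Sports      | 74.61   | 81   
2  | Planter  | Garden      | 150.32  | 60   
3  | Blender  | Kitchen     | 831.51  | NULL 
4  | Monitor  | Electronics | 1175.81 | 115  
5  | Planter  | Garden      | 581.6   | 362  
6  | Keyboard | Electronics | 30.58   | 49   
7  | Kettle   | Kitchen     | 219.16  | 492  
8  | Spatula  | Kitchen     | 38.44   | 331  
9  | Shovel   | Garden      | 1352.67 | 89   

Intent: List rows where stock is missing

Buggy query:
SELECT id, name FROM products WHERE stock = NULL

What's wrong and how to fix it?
Bug: '= NULL' is always unknown in SQL three-valued logic, so no rows match

Fix: Use IS NULL to test for NULL

Corrected query:
SELECT id, name FROM products WHERE stock IS NULL

Result:
id | name   
---+--------
3  | Blender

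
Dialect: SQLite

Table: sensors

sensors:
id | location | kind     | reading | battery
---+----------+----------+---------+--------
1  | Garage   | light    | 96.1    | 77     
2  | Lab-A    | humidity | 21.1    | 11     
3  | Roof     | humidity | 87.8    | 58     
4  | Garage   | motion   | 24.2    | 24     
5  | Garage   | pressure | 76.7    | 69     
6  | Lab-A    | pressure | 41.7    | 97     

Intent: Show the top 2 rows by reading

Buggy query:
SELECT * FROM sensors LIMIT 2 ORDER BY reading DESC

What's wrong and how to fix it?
Bug: LIMIT must come after ORDER BY

Fix: Sort with ORDER BY, then apply LIMIT

Corrected query:
SELECT * FROM sensors ORDER BY reading DESC LIMIT 2

Result:
id | location | kind     | reading | battery
---+----------+----------+---------+--------
1  | Garage   | light    | 96.1    | 77     
3  | Roof     | humidity | 87.8    | 58     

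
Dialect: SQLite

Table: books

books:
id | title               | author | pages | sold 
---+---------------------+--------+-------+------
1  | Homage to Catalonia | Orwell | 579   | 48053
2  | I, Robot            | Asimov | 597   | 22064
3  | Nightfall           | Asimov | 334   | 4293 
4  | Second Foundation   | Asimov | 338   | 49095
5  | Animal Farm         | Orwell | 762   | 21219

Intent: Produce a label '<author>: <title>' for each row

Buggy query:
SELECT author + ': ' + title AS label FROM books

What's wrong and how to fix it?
Bug: '+' is numeric addition; on text columns SQLite converts them to 0 instead of concatenating

Fix: Replace + with || to concatenate text

Corrected query:
SELECT author || ': ' || title AS label FROM books

Result:
label                      
---------------------------
Orwell: Homage to Catalonia
Asimov: I, Robot           
Asimov: Nightfall          
Asimov: Second Foundation  
Orwell: Animal Farm        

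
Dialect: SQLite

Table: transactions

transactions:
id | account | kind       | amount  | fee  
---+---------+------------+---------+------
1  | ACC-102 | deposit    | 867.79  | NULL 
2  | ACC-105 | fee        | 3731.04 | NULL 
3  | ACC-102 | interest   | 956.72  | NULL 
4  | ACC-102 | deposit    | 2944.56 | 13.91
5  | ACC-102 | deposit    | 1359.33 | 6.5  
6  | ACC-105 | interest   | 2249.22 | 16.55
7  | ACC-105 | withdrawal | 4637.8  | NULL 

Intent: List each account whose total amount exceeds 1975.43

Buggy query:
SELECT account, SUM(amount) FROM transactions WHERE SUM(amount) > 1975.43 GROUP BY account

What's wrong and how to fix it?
Bug: Aggregate functions cannot appear in a WHERE clause

Fix: Move the aggregate condition to a HAVING clause

Corrected query:
SELECT account, SUM(amount) FROM transactions GROUP BY account HAVING SUM(amount) > 1975.43

Result:
account | SUM(amount)
--------+------------
ACC-102 | 6128.4     
ACC-105 | 10618.06   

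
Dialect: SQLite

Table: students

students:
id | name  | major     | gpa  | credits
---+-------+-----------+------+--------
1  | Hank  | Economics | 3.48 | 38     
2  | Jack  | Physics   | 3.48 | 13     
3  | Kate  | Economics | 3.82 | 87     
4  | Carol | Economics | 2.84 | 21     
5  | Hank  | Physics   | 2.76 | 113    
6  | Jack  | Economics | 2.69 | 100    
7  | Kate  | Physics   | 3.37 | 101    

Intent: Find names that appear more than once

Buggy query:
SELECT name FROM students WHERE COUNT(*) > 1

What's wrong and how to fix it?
Bug: WHERE can't reference COUNT(*); aggregates are computed after WHERE

Fix: GROUP BY name, then filter groups with HAVING COUNT(*) > 1

Corrected query:
SELECT name FROM students GROUP BY name HAVING COUNT(*) > 1

Result:
name
----
Hank
Jack
Kate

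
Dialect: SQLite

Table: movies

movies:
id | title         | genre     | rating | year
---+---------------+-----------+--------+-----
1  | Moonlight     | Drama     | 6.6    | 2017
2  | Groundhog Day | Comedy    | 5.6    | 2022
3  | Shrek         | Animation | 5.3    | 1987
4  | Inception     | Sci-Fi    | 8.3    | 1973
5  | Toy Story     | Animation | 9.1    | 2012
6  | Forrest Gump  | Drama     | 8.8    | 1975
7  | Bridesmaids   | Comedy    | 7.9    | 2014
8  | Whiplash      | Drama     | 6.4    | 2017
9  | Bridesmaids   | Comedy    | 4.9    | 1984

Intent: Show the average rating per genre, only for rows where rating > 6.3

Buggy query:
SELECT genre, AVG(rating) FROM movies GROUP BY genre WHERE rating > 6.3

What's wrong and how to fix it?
Bug: Row-level WHERE must come before GROUP BY in the clause order

Fix: Move the WHERE clause before GROUP BY

Corrected query:
SELECT genre, AVG(rating) FROM movies WHERE rating > 6.3 GROUP BY genre

Result:
genre     | AVG(rating)
----------+------------
Animation | 9.1        
Comedy    | 7.9        
Drama     | 7.266667   
Sci-Fi    | 8.3        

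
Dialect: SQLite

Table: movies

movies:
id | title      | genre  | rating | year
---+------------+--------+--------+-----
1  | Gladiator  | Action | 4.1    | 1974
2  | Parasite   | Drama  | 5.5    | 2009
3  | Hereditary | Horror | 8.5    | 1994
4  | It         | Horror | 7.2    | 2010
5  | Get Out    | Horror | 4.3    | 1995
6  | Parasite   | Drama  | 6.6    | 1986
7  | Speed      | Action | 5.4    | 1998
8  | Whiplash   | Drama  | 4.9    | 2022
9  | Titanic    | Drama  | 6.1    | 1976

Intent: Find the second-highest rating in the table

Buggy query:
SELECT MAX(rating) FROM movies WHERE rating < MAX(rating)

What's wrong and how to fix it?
Bug: MAX(rating) on the right of the comparison is an aggregate-in-WHERE error

Fix: Compute the overall MAX in a subquery, then take MAX of rows below it

Corrected query:
SELECT MAX(rating) FROM movies WHERE rating < (SELECT MAX(rating) FROM movies)

Result:
MAX(rating)
-----------
7.2        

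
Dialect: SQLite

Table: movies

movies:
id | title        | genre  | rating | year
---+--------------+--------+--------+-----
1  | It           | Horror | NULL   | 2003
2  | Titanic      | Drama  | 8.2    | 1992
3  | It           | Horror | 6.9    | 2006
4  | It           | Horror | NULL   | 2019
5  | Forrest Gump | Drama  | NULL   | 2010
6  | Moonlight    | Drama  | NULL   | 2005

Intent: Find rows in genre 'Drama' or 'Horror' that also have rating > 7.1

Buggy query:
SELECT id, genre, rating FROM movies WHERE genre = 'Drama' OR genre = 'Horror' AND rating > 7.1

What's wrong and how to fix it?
Bug: Without parentheses, AND is evaluated before OR, so the rating filter only applies to the 'Horror' branch

Fix: Group the OR with parentheses (or use IN), then AND the threshold

Corrected query:
SELECT id, genre, rating FROM movies WHERE (genre = 'Drama' OR genre = 'Horror') AND rating > 7.1

Result:
id | genre | rating
---+-------+-------
2  | Drama | 8.2   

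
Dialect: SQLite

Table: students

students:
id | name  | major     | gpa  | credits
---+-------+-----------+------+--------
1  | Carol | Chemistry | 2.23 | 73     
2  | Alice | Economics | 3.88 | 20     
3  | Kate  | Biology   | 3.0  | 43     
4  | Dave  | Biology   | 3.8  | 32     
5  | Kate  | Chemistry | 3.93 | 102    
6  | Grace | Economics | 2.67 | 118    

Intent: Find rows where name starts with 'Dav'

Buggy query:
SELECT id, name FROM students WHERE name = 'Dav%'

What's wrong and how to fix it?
Bug: '=' compares the literal string including the % character; pattern matching needs LIKE

Fix: Use LIKE for wildcard pattern matching

Corrected query:
SELECT id, name FROM students WHERE name LIKE 'Dav%'

Result:
id | name
---+-----
4  | Dave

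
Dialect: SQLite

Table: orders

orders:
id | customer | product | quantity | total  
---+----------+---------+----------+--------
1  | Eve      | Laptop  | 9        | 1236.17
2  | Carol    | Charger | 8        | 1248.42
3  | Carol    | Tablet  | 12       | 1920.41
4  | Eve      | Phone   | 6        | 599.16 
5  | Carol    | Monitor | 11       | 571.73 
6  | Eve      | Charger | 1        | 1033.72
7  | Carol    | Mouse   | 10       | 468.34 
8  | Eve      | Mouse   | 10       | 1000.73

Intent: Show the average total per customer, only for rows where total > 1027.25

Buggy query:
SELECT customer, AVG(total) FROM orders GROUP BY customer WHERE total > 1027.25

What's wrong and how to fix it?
Bug: WHERE cannot follow GROUP BY

Fix: Place WHERE between FROM and GROUP BY

Corrected query:
SELECT customer, AVG(total) FROM orders WHERE total > 1027.25 GROUP BY customer

Result:
customer | AVG(total)
---------+-----------
Carol    | 1584.415  
Eve      | 1134.945  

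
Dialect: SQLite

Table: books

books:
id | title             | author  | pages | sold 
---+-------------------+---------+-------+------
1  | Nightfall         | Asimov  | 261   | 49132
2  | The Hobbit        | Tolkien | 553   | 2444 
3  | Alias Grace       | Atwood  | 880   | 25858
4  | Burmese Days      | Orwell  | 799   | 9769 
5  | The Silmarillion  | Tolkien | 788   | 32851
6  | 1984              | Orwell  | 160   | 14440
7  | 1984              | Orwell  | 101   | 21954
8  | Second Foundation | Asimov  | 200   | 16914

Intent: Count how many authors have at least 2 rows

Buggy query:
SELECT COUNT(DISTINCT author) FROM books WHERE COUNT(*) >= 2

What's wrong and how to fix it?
Bug: WHERE filters individual rows, not groups, so a group-level COUNT is invalid there

Fix: Group first with HAVING COUNT(*) >= 2, then COUNT the resulting groups

Corrected query:
SELECT COUNT(*) FROM (SELECT author FROM books GROUP BY author HAVING COUNT(*) >= 2)

Result:
COUNT(*)
--------
3       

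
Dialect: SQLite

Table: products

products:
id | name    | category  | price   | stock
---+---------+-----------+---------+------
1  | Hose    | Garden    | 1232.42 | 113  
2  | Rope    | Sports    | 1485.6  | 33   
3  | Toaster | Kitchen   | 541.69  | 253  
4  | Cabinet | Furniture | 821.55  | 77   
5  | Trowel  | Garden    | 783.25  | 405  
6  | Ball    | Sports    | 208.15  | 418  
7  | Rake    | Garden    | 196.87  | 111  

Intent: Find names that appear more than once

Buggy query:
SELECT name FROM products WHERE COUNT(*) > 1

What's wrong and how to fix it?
Bug: WHERE can't reference COUNT(*); aggregates are computed after WHERE

Fix: Group first, then use HAVING for the count condition

Corrected query:
SELECT name FROM products GROUP BY name HAVING COUNT(*) > 1

Result:
(no rows)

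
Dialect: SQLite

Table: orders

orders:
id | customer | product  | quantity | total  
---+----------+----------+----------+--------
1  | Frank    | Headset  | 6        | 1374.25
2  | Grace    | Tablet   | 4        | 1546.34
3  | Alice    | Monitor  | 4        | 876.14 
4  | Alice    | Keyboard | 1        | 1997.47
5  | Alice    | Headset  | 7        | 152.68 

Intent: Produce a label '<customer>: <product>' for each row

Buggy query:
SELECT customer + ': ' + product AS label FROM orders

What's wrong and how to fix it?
Bug: '+' is numeric addition; on text columns SQLite converts them to 0 instead of concatenating

Fix: Use the || operator for string concatenation

Corrected query:
SELECT customer || ': ' || product AS label FROM orders

Result:
label          
---------------
Frank: Headset 
Grace: Tablet  
Alice: Monitor 
Alice: Keyboard
Alice: Headset 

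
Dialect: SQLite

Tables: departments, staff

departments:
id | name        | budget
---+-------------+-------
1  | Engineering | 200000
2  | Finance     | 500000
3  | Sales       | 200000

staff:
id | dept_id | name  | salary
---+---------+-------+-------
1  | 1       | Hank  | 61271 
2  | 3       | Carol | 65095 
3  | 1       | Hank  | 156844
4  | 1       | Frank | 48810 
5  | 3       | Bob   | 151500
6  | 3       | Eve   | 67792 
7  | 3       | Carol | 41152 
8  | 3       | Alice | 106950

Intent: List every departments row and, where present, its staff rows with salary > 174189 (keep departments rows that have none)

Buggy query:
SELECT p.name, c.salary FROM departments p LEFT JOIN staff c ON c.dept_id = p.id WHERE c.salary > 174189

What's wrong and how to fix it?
Bug: Filtering c.salary in WHERE discards the NULL rows produced by LEFT JOIN, turning it into an inner join

Fix: Put 'c.salary > 174189' in the JOIN's ON clause instead of WHERE

Corrected query:
SELECT p.name, c.salary FROM departments p LEFT JOIN staff c ON c.dept_id = p.id AND c.salary > 174189

Result:
name        | salary
------------+-------
Engineering | NULL  
Finance     | NULL  
Sales       | NULL  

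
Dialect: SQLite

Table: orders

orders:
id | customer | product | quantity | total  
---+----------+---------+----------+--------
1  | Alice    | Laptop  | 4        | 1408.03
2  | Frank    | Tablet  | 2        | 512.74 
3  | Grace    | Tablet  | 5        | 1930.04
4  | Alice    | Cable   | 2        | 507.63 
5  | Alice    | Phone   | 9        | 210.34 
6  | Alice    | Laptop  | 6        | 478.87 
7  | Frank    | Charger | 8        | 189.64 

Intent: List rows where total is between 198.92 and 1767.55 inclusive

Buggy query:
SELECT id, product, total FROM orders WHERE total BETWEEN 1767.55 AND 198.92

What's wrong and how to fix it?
Bug: BETWEEN expects the lower bound first; with 1767.55 AND 198.92 the range is empty

Fix: Swap the bounds so the smaller value comes first

Corrected query:
SELECT id, product, total FROM orders WHERE total BETWEEN 198.92 AND 1767.55

Result:
id | product | total  
---+---------+--------
1  | Laptop  | 1408.03
2  | Tablet  | 512.74 
4  | Cable   | 507.63 
5  | Phone   | 210.34 
6  | Laptop  | 478.87 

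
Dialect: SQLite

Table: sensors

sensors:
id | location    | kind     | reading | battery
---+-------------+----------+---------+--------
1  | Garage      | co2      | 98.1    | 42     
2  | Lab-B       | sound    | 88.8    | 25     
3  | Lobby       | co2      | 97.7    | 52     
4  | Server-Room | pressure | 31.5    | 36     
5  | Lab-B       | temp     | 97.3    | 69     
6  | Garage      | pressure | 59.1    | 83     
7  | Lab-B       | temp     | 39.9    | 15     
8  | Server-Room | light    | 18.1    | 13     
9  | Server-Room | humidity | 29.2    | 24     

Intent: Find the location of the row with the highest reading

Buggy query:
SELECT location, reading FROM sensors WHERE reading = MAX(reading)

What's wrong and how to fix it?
Bug: MAX(reading) is an aggregate and cannot be used directly in WHERE

Fix: Wrap MAX in a scalar subquery so WHERE compares against a single value

Corrected query:
SELECT location, reading FROM sensors WHERE reading = (SELECT MAX(reading) FROM sensors)

Result:
location | reading
---------+--------
Garage   | 98.1   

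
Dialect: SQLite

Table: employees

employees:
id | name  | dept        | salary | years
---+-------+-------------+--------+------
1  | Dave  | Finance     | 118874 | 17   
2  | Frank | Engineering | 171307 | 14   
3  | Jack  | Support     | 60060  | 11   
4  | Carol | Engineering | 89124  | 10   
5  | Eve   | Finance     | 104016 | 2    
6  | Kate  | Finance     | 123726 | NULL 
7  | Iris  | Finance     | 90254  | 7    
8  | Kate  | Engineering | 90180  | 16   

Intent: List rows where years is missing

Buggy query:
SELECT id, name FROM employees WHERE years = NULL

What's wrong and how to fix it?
Bug: Comparing to NULL with '=' never matches; NULL = NULL is unknown, not true

Fix: Use IS NULL to test for NULL

Corrected query:
SELECT id, name FROM employees WHERE years IS NULL

Result:
id | name
---+-----
6  | Kate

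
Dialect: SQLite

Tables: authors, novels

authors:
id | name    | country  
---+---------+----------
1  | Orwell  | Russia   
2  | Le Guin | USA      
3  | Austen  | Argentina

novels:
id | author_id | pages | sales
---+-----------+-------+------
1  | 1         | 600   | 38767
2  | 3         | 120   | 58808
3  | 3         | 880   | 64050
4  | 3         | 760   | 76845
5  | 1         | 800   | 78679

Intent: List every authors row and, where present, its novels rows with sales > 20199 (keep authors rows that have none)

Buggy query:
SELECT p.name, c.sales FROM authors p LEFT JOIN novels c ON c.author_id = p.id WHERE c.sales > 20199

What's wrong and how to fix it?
Bug: A WHERE condition on the right-hand table after LEFT JOIN drops unmatched parents

Fix: Put 'c.sales > 20199' in the JOIN's ON clause instead of WHERE

Corrected query:
SELECT p.name, c.sales FROM authors p LEFT JOIN novels c ON c.author_id = p.id AND c.sales > 20199

Result:
name    | sales
--------+------
Orwell  | 38767
Orwell  | 78679
Le Guin | NULL 
Austen  | 58808
Austen  | 64050
Austen  | 76845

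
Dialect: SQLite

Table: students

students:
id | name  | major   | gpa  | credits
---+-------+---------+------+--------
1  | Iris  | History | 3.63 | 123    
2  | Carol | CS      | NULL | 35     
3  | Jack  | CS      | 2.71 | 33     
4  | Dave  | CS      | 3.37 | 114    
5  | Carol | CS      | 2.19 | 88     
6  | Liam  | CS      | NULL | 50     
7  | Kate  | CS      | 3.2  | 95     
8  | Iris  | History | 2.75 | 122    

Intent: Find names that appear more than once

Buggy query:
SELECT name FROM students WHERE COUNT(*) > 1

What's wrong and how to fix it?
Bug: WHERE can't reference COUNT(*); aggregates are computed after WHERE

Fix: GROUP BY name, then filter groups with HAVING COUNT(*) > 1

Corrected query:
SELECT name FROM students GROUP BY name HAVING COUNT(*) > 1

Result:
name 
-----
Carol
Iris 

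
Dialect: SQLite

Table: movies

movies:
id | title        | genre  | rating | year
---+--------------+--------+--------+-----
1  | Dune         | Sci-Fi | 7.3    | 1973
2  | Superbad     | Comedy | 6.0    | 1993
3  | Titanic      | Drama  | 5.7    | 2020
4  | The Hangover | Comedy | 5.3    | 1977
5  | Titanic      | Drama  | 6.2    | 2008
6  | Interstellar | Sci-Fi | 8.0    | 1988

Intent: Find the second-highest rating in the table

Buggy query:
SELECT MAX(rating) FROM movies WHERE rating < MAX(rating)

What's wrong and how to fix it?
Bug: The inner MAX is an aggregate inside WHERE, which is not allowed

Fix: Compute the overall MAX in a subquery, then take MAX of rows below it

Corrected query:
SELECT MAX(rating) FROM movies WHERE rating < (SELECT MAX(rating) FROM movies)

Result:
MAX(rating)
-----------
7.3        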